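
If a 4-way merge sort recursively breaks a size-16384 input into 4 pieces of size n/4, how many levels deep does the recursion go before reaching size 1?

For divide and conquer with division factor 4:

Problem sizes at each level:
Level 0: 16384
Level 1: 4096
Level 2: 1024
Level 3: 256
Level 4: 64
Level 5: 16
Level 6: 4
Level 7: 1

The root is level 0 and the size-1 base case is level 7 (the tree spans levels 0 through 7, i.e. 8 levels counting the root), so the depth is the number of divisions: log_4(16384) = 7

The recursion tree depth is log_4(16384) = 7. At each level, the problem size is divided by 4, so it takes 7 divisions to reduce to a base case of size 1. The algorithm makes 4 recursive calls at each level.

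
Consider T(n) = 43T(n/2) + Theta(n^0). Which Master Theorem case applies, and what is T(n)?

Master Theorem for T(n) = 43T(n/2) + O(n^0):

a = 43, b = 2, c = 0
log_b(a) = log_2(43) = 5.4263

Case 1: c = 0 < log_2(43) = 5.4263
T(n) = O(n^(log_2 43))

For T(n) = 43T(n/2) + O(n^0): log_2(43) = 5.4263. This is Case 1 of the Master Theorem (c < log_b(a), work dominated by leaves), giving O(n^(log_2 43)).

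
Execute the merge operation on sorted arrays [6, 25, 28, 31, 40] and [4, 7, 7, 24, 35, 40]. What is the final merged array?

Merging process:

Compare 6 vs 4: take 4 from right. Merged: [4]
Compare 6 vs 7: take 6 from left. Merged: [4, 6]
Compare 25 vs 7: take 7 from right. Merged: [4, 6, 7]
Compare 25 vs 7: take 7 from right. Merged: [4, 6, 7, 7]
Compare 25 vs 24: take 24 from right. Merged: [4, 6, 7, 7, 24]
Compare 25 vs 35: take 25 from left. Merged: [4, 6, 7, 7, 24, 25]
Compare 28 vs 35: take 28 from left. Merged: [4, 6, 7, 7, 24, 25, 28]
Compare 31 vs 35: take 31 from left. Merged: [4, 6, 7, 7, 24, 25, 28, 31]
Compare 40 vs 35: take 35 from right. Merged: [4, 6, 7, 7, 24, 25, 28, 31, 35]
Compare 40 vs 40: take 40 from left. Merged: [4, 6, 7, 7, 24, 25, 28, 31, 35, 40]
Append remaining from right: [40]. Merged: [4, 6, 7, 7, 24, 25, 28, 31, 35, 40, 40]

Final merged array: [4, 6, 7, 7, 24, 25, 28, 31, 35, 40, 40]
Total comparisons: 10

The merged array is [4, 6, 7, 7, 24, 25, 28, 31, 35, 40, 40], requiring 10 comparisons. The merge step runs in O(n) time where n is the total number of elements.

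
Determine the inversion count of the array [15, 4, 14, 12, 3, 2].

Finding inversions in [15, 4, 14, 12, 3, 2]:

(0, 1): arr[0]=15 > arr[1]=4
(0, 2): arr[0]=15 > arr[2]=14
(0, 3): arr[0]=15 > arr[3]=12
(0, 4): arr[0]=15 > arr[4]=3
(0, 5): arr[0]=15 > arr[5]=2
(1, 4): arr[1]=4 > arr[4]=3
(1, 5): arr[1]=4 > arr[5]=2
(2, 3): arr[2]=14 > arr[3]=12
(2, 4): arr[2]=14 > arr[4]=3
(2, 5): arr[2]=14 > arr[5]=2
(3, 4): arr[3]=12 > arr[4]=3
(3, 5): arr[3]=12 > arr[5]=2
(4, 5): arr[4]=3 > arr[5]=2

Total inversions: 13

The array has 13 inversion(s): (0,1), (0,2), (0,3), (0,4), (0,5), (1,4), (1,5), (2,3), (2,4), (2,5), (3,4), (3,5), (4,5). Each pair (i,j) satisfies i < j and arr[i] > arr[j].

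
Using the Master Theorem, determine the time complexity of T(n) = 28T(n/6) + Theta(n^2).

Master Theorem for T(n) = 28T(n/6) + O(n^2):

a = 28, b = 6, c = 2
log_b(a) = log_6(28) = 1.8597

Case 3: c = 2 > log_6(28) = 1.8597
T(n) = O(n^2) = O(n^2)

For T(n) = 28T(n/6) + O(n^2): log_6(28) = 1.8597. This is Case 3 of the Master Theorem (c > log_b(a), work dominated by root), giving O(n^2).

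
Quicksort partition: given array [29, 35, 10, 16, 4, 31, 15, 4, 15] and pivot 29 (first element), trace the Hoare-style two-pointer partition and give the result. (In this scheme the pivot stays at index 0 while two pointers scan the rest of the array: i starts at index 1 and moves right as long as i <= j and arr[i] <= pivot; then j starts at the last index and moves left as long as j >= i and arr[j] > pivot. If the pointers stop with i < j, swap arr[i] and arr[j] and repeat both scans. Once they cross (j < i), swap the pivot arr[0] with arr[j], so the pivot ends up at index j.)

Hoare-style two-pointer partition with pivot = 29:

Initial array: [29, 35, 10, 16, 4, 31, 15, 4, 15]

Pointers start at i = 1, j = 8.
i stops at index 1 (arr[1]=35 > 29), j stops at index 8 (arr[8]=15 <= 29): swap arr[1] and arr[8], array becomes [29, 15, 10, 16, 4, 31, 15, 4, 35]
i stops at index 5 (arr[5]=31 > 29), j stops at index 7 (arr[7]=4 <= 29): swap arr[5] and arr[7], array becomes [29, 15, 10, 16, 4, 4, 15, 31, 35]
i ends at 7, j ends at 6: the pointers have crossed (j < i), so scanning stops.

Swap pivot arr[0] with arr[6] to place pivot at position 6: [15, 15, 10, 16, 4, 4, 29, 31, 35]
Pivot position: 6

After partitioning with pivot 29, the array becomes [15, 15, 10, 16, 4, 4, 29, 31, 35]. The pivot is placed at index 6. All elements to the left of the pivot are <= 29, and all elements to the right are > 29.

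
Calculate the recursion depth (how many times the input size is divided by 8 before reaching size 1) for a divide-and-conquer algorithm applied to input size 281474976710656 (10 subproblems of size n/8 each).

For divide and conquer with division factor 8:

Problem sizes at each level:
Level 0: 281474976710656
Level 1: 35184372088832
Level 2: 4398046511104
Level 3: 549755813888
Level 4: 68719476736
Level 5: 8589934592
Level 6: 1073741824
Level 7: 134217728
Level 8: 16777216
Level 9: 2097152
Level 10: 262144
Level 11: 32768
Level 12: 4096
Level 13: 512
Level 14: 64
Level 15: 8
Level 16: 1

The root is level 0 and the size-1 base case is level 16 (the tree spans levels 0 through 16, i.e. 17 levels counting the root), so the depth is the number of divisions: log_8(281474976710656) = 16

The recursion tree depth is log_8(281474976710656) = 16. At each level, the problem size is divided by 8, so it takes 16 divisions to reduce to a base case of size 1. The algorithm makes 10 recursive calls at each level.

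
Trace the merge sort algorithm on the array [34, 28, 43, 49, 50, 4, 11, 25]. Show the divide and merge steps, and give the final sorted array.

Merge sort trace:

Split: [34, 28, 43, 49, 50, 4, 11, 25] -> [34, 28, 43, 49] and [50, 4, 11, 25]
  Split: [34, 28, 43, 49] -> [34, 28] and [43, 49]
    Split: [34, 28] -> [34] and [28]
    Merge: [34] + [28] -> [28, 34]
    Split: [43, 49] -> [43] and [49]
    Merge: [43] + [49] -> [43, 49]
  Merge: [28, 34] + [43, 49] -> [28, 34, 43, 49]
  Split: [50, 4, 11, 25] -> [50, 4] and [11, 25]
    Split: [50, 4] -> [50] and [4]
    Merge: [50] + [4] -> [4, 50]
    Split: [11, 25] -> [11] and [25]
    Merge: [11] + [25] -> [11, 25]
  Merge: [4, 50] + [11, 25] -> [4, 11, 25, 50]
Merge: [28, 34, 43, 49] + [4, 11, 25, 50] -> [4, 11, 25, 28, 34, 43, 49, 50]

Final sorted array: [4, 11, 25, 28, 34, 43, 49, 50]

The merge sort proceeds by recursively splitting the array and merging sorted halves.
After all merges, the sorted array is [4, 11, 25, 28, 34, 43, 49, 50].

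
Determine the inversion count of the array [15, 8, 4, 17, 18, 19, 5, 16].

Finding inversions in [15, 8, 4, 17, 18, 19, 5, 16]:

(0, 1): arr[0]=15 > arr[1]=8
(0, 2): arr[0]=15 > arr[2]=4
(0, 6): arr[0]=15 > arr[6]=5
(1, 2): arr[1]=8 > arr[2]=4
(1, 6): arr[1]=8 > arr[6]=5
(3, 6): arr[3]=17 > arr[6]=5
(3, 7): arr[3]=17 > arr[7]=16
(4, 6): arr[4]=18 > arr[6]=5
(4, 7): arr[4]=18 > arr[7]=16
(5, 6): arr[5]=19 > arr[6]=5
(5, 7): arr[5]=19 > arr[7]=16

Total inversions: 11

The array has 11 inversion(s): (0,1), (0,2), (0,6), (1,2), (1,6), (3,6), (3,7), (4,6), (4,7), (5,6), (5,7). Each pair (i,j) satisfies i < j and arr[i] > arr[j].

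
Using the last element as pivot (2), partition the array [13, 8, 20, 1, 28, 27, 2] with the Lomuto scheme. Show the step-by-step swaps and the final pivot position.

Lomuto partition with pivot = 2:

Initial array: [13, 8, 20, 1, 28, 27, 2]

arr[0]=13 > 2: no swap
arr[1]=8 > 2: no swap
arr[2]=20 > 2: no swap
arr[3]=1 <= 2: swap with position 0, array becomes [1, 8, 20, 13, 28, 27, 2]
arr[4]=28 > 2: no swap
arr[5]=27 > 2: no swap

Place pivot at position 1: [1, 2, 20, 13, 28, 27, 8]
Pivot position: 1

After partitioning with pivot 2, the array becomes [1, 2, 20, 13, 28, 27, 8]. The pivot is placed at index 1. All elements to the left of the pivot are <= 2, and all elements to the right are > 2.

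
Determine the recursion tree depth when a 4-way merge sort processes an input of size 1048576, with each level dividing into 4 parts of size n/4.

For divide and conquer with division factor 4:

Problem sizes at each level:
Level 0: 1048576
Level 1: 262144
Level 2: 65536
Level 3: 16384
Level 4: 4096
Level 5: 1024
Level 6: 256
Level 7: 64
Level 8: 16
Level 9: 4
Level 10: 1

The root is level 0 and the size-1 base case is level 10 (the tree spans levels 0 through 10, i.e. 11 levels counting the root), so the depth is the number of divisions: log_4(1048576) = 10

The recursion tree depth is log_4(1048576) = 10. At each level, the problem size is divided by 4, so it takes 10 divisions to reduce to a base case of size 1. The algorithm makes 4 recursive calls at each level.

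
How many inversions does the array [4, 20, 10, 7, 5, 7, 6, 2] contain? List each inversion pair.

Finding inversions in [4, 20, 10, 7, 5, 7, 6, 2]:

(0, 7): arr[0]=4 > arr[7]=2
(1, 2): arr[1]=20 > arr[2]=10
(1, 3): arr[1]=20 > arr[3]=7
(1, 4): arr[1]=20 > arr[4]=5
(1, 5): arr[1]=20 > arr[5]=7
(1, 6): arr[1]=20 > arr[6]=6
(1, 7): arr[1]=20 > arr[7]=2
(2, 3): arr[2]=10 > arr[3]=7
(2, 4): arr[2]=10 > arr[4]=5
(2, 5): arr[2]=10 > arr[5]=7
(2, 6): arr[2]=10 > arr[6]=6
(2, 7): arr[2]=10 > arr[7]=2
(3, 4): arr[3]=7 > arr[4]=5
(3, 6): arr[3]=7 > arr[6]=6
(3, 7): arr[3]=7 > arr[7]=2
(4, 7): arr[4]=5 > arr[7]=2
(5, 6): arr[5]=7 > arr[6]=6
(5, 7): arr[5]=7 > arr[7]=2
(6, 7): arr[6]=6 > arr[7]=2

Total inversions: 19

The array has 19 inversion(s): (0,7), (1,2), (1,3), (1,4), (1,5), (1,6), (1,7), (2,3), (2,4), (2,5), (2,6), (2,7), (3,4), (3,6), (3,7), (4,7), (5,6), (5,7), (6,7). Each pair (i,j) satisfies i < j and arr[i] > arr[j].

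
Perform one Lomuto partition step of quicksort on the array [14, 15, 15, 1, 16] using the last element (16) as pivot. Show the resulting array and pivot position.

Lomuto partition with pivot = 16:

Initial array: [14, 15, 15, 1, 16]

arr[0]=14 <= 16: swap with position 0, array becomes [14, 15, 15, 1, 16]
arr[1]=15 <= 16: swap with position 1, array becomes [14, 15, 15, 1, 16]
arr[2]=15 <= 16: swap with position 2, array becomes [14, 15, 15, 1, 16]
arr[3]=1 <= 16: swap with position 3, array becomes [14, 15, 15, 1, 16]

Place pivot at position 4: [14, 15, 15, 1, 16]
Pivot position: 4

After partitioning with pivot 16, the array becomes [14, 15, 15, 1, 16]. The pivot is placed at index 4. All elements to the left of the pivot are <= 16, and all elements to the right are > 16.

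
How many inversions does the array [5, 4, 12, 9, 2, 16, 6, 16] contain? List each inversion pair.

Finding inversions in [5, 4, 12, 9, 2, 16, 6, 16]:

(0, 1): arr[0]=5 > arr[1]=4
(0, 4): arr[0]=5 > arr[4]=2
(1, 4): arr[1]=4 > arr[4]=2
(2, 3): arr[2]=12 > arr[3]=9
(2, 4): arr[2]=12 > arr[4]=2
(2, 6): arr[2]=12 > arr[6]=6
(3, 4): arr[3]=9 > arr[4]=2
(3, 6): arr[3]=9 > arr[6]=6
(5, 6): arr[5]=16 > arr[6]=6

Total inversions: 9

The array has 9 inversion(s): (0,1), (0,4), (1,4), (2,3), (2,4), (2,6), (3,4), (3,6), (5,6). Each pair (i,j) satisfies i < j and arr[i] > arr[j].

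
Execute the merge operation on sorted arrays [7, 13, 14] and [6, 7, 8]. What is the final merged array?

Merging process:

Compare 7 vs 6: take 6 from right. Merged: [6]
Compare 7 vs 7: take 7 from left. Merged: [6, 7]
Compare 13 vs 7: take 7 from right. Merged: [6, 7, 7]
Compare 13 vs 8: take 8 from right. Merged: [6, 7, 7, 8]
Append remaining from left: [13, 14]. Merged: [6, 7, 7, 8, 13, 14]

Final merged array: [6, 7, 7, 8, 13, 14]
Total comparisons: 4

The merged array is [6, 7, 7, 8, 13, 14], requiring 4 comparisons. The merge step runs in O(n) time where n is the total number of elements.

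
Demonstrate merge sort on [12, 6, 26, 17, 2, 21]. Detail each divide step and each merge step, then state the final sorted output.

Merge sort trace:

Split: [12, 6, 26, 17, 2, 21] -> [12, 6, 26] and [17, 2, 21]
  Split: [12, 6, 26] -> [12] and [6, 26]
    Split: [6, 26] -> [6] and [26]
    Merge: [6] + [26] -> [6, 26]
  Merge: [12] + [6, 26] -> [6, 12, 26]
  Split: [17, 2, 21] -> [17] and [2, 21]
    Split: [2, 21] -> [2] and [21]
    Merge: [2] + [21] -> [2, 21]
  Merge: [17] + [2, 21] -> [2, 17, 21]
Merge: [6, 12, 26] + [2, 17, 21] -> [2, 6, 12, 17, 21, 26]

Final sorted array: [2, 6, 12, 17, 21, 26]

The merge sort proceeds by recursively splitting the array and merging sorted halves.
After all merges, the sorted array is [2, 6, 12, 17, 21, 26].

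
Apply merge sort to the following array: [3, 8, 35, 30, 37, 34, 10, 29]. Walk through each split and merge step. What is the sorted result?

Merge sort trace:

Split: [3, 8, 35, 30, 37, 34, 10, 29] -> [3, 8, 35, 30] and [37, 34, 10, 29]
  Split: [3, 8, 35, 30] -> [3, 8] and [35, 30]
    Split: [3, 8] -> [3] and [8]
    Merge: [3] + [8] -> [3, 8]
    Split: [35, 30] -> [35] and [30]
    Merge: [35] + [30] -> [30, 35]
  Merge: [3, 8] + [30, 35] -> [3, 8, 30, 35]
  Split: [37, 34, 10, 29] -> [37, 34] and [10, 29]
    Split: [37, 34] -> [37] and [34]
    Merge: [37] + [34] -> [34, 37]
    Split: [10, 29] -> [10] and [29]
    Merge: [10] + [29] -> [10, 29]
  Merge: [34, 37] + [10, 29] -> [10, 29, 34, 37]
Merge: [3, 8, 30, 35] + [10, 29, 34, 37] -> [3, 8, 10, 29, 30, 34, 35, 37]

Final sorted array: [3, 8, 10, 29, 30, 34, 35, 37]

The merge sort proceeds by recursively splitting the array and merging sorted halves.
After all merges, the sorted array is [3, 8, 10, 29, 30, 34, 35, 37].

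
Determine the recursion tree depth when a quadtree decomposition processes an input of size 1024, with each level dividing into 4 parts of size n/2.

For divide and conquer with division factor 2:

Problem sizes at each level:
Level 0: 1024
Level 1: 512
Level 2: 256
Level 3: 128
Level 4: 64
Level 5: 32
Level 6: 16
Level 7: 8
Level 8: 4
Level 9: 2
Level 10: 1

The root is level 0 and the size-1 base case is level 10 (the tree spans levels 0 through 10, i.e. 11 levels counting the root), so the depth is the number of divisions: log_2(1024) = 10

The recursion tree depth is log_2(1024) = 10. At each level, the problem size is divided by 2, so it takes 10 divisions to reduce to a base case of size 1. The algorithm makes 4 recursive calls at each level.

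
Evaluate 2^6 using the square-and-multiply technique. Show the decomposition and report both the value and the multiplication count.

Computing 2^6 by squaring (build up from 2^1; each line after the first costs one multiplication):

2^1 = 2
2^2 = (2^1)^2 = 2^2 = 4
2^3 = 2 * 2^2 = 2 * 4 = 8
2^6 = (2^3)^2 = 8^2 = 64

Result: 64
Multiplications needed: 3 (3 lines after 2^1)

2^6 = 64. Using exponentiation by squaring, this requires 3 multiplications. The key idea: if the exponent is even, square the half-power; if odd, multiply by the base once.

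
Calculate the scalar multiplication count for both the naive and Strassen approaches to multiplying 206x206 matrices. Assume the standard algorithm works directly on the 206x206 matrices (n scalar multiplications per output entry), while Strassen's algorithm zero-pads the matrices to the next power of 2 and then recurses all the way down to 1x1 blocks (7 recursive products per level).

Matrix multiplication for 206x206 matrices:

Strassen's algorithm requires power-of-2 dimensions. Pad 206x206 to 256x256 (next power of 2).

Standard algorithm: 206^3 = 8741816 multiplications
Strassen's algorithm: 7^(log2(256)) = 7^8 = 5764801 multiplications
Savings: 8741816 - 5764801 = 2977015 multiplications

Standard: 8741816 multiplications (206^3). Strassen: 5764801 multiplications (7^8, after padding to 256x256). Strassen reduces 8 recursive multiplications to 7 at each level.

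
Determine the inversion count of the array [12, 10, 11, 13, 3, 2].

Finding inversions in [12, 10, 11, 13, 3, 2]:

(0, 1): arr[0]=12 > arr[1]=10
(0, 2): arr[0]=12 > arr[2]=11
(0, 4): arr[0]=12 > arr[4]=3
(0, 5): arr[0]=12 > arr[5]=2
(1, 4): arr[1]=10 > arr[4]=3
(1, 5): arr[1]=10 > arr[5]=2
(2, 4): arr[2]=11 > arr[4]=3
(2, 5): arr[2]=11 > arr[5]=2
(3, 4): arr[3]=13 > arr[4]=3
(3, 5): arr[3]=13 > arr[5]=2
(4, 5): arr[4]=3 > arr[5]=2

Total inversions: 11

The array has 11 inversion(s): (0,1), (0,2), (0,4), (0,5), (1,4), (1,5), (2,4), (2,5), (3,4), (3,5), (4,5). Each pair (i,j) satisfies i < j and arr[i] > arr[j].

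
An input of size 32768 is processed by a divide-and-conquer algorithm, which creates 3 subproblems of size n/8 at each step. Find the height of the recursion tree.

For divide and conquer with division factor 8:

Problem sizes at each level:
Level 0: 32768
Level 1: 4096
Level 2: 512
Level 3: 64
Level 4: 8
Level 5: 1

The root is level 0 and the size-1 base case is level 5 (the tree spans levels 0 through 5, i.e. 6 levels counting the root), so the depth is the number of divisions: log_8(32768) = 5

The recursion tree depth is log_8(32768) = 5. At each level, the problem size is divided by 8, so it takes 5 divisions to reduce to a base case of size 1. The algorithm makes 3 recursive calls at each level.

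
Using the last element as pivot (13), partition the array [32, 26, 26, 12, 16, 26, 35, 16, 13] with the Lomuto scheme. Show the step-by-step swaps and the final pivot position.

Lomuto partition with pivot = 13:

Initial array: [32, 26, 26, 12, 16, 26, 35, 16, 13]

arr[0]=32 > 13: no swap
arr[1]=26 > 13: no swap
arr[2]=26 > 13: no swap
arr[3]=12 <= 13: swap with position 0, array becomes [12, 26, 26, 32, 16, 26, 35, 16, 13]
arr[4]=16 > 13: no swap
arr[5]=26 > 13: no swap
arr[6]=35 > 13: no swap
arr[7]=16 > 13: no swap

Place pivot at position 1: [12, 13, 26, 32, 16, 26, 35, 16, 26]
Pivot position: 1

After partitioning with pivot 13, the array becomes [12, 13, 26, 32, 16, 26, 35, 16, 26]. The pivot is placed at index 1. All elements to the left of the pivot are <= 13, and all elements to the right are > 13.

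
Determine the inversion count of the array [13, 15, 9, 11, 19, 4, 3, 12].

Finding inversions in [13, 15, 9, 11, 19, 4, 3, 12]:

(0, 2): arr[0]=13 > arr[2]=9
(0, 3): arr[0]=13 > arr[3]=11
(0, 5): arr[0]=13 > arr[5]=4
(0, 6): arr[0]=13 > arr[6]=3
(0, 7): arr[0]=13 > arr[7]=12
(1, 2): arr[1]=15 > arr[2]=9
(1, 3): arr[1]=15 > arr[3]=11
(1, 5): arr[1]=15 > arr[5]=4
(1, 6): arr[1]=15 > arr[6]=3
(1, 7): arr[1]=15 > arr[7]=12
(2, 5): arr[2]=9 > arr[5]=4
(2, 6): arr[2]=9 > arr[6]=3
(3, 5): arr[3]=11 > arr[5]=4
(3, 6): arr[3]=11 > arr[6]=3
(4, 5): arr[4]=19 > arr[5]=4
(4, 6): arr[4]=19 > arr[6]=3
(4, 7): arr[4]=19 > arr[7]=12
(5, 6): arr[5]=4 > arr[6]=3

Total inversions: 18

The array has 18 inversion(s): (0,2), (0,3), (0,5), (0,6), (0,7), (1,2), (1,3), (1,5), (1,6), (1,7), (2,5), (2,6), (3,5), (3,6), (4,5), (4,6), (4,7), (5,6). Each pair (i,j) satisfies i < j and arr[i] > arr[j].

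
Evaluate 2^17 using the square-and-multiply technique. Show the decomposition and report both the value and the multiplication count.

Computing 2^17 by squaring (build up from 2^1; each line after the first costs one multiplication):

2^1 = 2
2^2 = (2^1)^2 = 2^2 = 4
2^4 = (2^2)^2 = 4^2 = 16
2^8 = (2^4)^2 = 16^2 = 256
2^16 = (2^8)^2 = 256^2 = 65536
2^17 = 2 * 2^16 = 2 * 65536 = 131072

Result: 131072
Multiplications needed: 5 (5 lines after 2^1)

2^17 = 131072. Using exponentiation by squaring, this requires 5 multiplications. The key idea: if the exponent is even, square the half-power; if odd, multiply by the base once.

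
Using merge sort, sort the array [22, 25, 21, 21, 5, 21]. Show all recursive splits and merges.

Merge sort trace:

Split: [22, 25, 21, 21, 5, 21] -> [22, 25, 21] and [21, 5, 21]
  Split: [22, 25, 21] -> [22] and [25, 21]
    Split: [25, 21] -> [25] and [21]
    Merge: [25] + [21] -> [21, 25]
  Merge: [22] + [21, 25] -> [21, 22, 25]
  Split: [21, 5, 21] -> [21] and [5, 21]
    Split: [5, 21] -> [5] and [21]
    Merge: [5] + [21] -> [5, 21]
  Merge: [21] + [5, 21] -> [5, 21, 21]
Merge: [21, 22, 25] + [5, 21, 21] -> [5, 21, 21, 21, 22, 25]

Final sorted array: [5, 21, 21, 21, 22, 25]

The merge sort proceeds by recursively splitting the array and merging sorted halves.
After all merges, the sorted array is [5, 21, 21, 21, 22, 25].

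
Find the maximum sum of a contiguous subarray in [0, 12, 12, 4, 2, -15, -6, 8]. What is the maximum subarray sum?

Using Kadane's algorithm on [0, 12, 12, 4, 2, -15, -6, 8]:

Scanning through the array:
Position 1 (value 12): max_ending_here = 12, max_so_far = 12
Position 2 (value 12): max_ending_here = 24, max_so_far = 24
Position 3 (value 4): max_ending_here = 28, max_so_far = 28
Position 4 (value 2): max_ending_here = 30, max_so_far = 30
Position 5 (value -15): max_ending_here = 15, max_so_far = 30
Position 6 (value -6): max_ending_here = 9, max_so_far = 30
Position 7 (value 8): max_ending_here = 17, max_so_far = 30

Maximum subarray: [0, 12, 12, 4, 2]
Maximum sum: 30

The maximum subarray is [0, 12, 12, 4, 2] with sum 30. This subarray runs from index 0 to index 4.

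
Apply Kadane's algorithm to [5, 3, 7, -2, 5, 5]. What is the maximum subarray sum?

Using Kadane's algorithm on [5, 3, 7, -2, 5, 5]:

Scanning through the array:
Position 1 (value 3): max_ending_here = 8, max_so_far = 8
Position 2 (value 7): max_ending_here = 15, max_so_far = 15
Position 3 (value -2): max_ending_here = 13, max_so_far = 15
Position 4 (value 5): max_ending_here = 18, max_so_far = 18
Position 5 (value 5): max_ending_here = 23, max_so_far = 23

Maximum subarray: [5, 3, 7, -2, 5, 5]
Maximum sum: 23

The maximum subarray is [5, 3, 7, -2, 5, 5] with sum 23. This subarray runs from index 0 to index 5.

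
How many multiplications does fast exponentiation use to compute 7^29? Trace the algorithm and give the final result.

Computing 7^29 by squaring (build up from 7^1; each line after the first costs one multiplication):

7^1 = 7
7^2 = (7^1)^2 = 7^2 = 49
7^3 = 7 * 7^2 = 7 * 49 = 343
7^6 = (7^3)^2 = 343^2 = 117649
7^7 = 7 * 7^6 = 7 * 117649 = 823543
7^14 = (7^7)^2 = 823543^2 = 678223072849
7^28 = (7^14)^2 = 678223072849^2 = 459986536544739960976801
7^29 = 7 * 7^28 = 7 * 459986536544739960976801 = 3219905755813179726837607

Result: 3219905755813179726837607
Multiplications needed: 7 (7 lines after 7^1)

7^29 = 3219905755813179726837607. Using exponentiation by squaring, this requires 7 multiplications. The key idea: if the exponent is even, square the half-power; if odd, multiply by the base once.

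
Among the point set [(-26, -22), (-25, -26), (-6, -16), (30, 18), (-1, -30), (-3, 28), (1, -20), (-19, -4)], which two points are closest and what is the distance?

Computing all pairwise distances among 8 points:

d((-26, -22), (-25, -26)) = 4.1231 <-- minimum
d((-26, -22), (-6, -16)) = 20.8806
d((-26, -22), (30, 18)) = 68.8186
d((-26, -22), (-1, -30)) = 26.2488
d((-26, -22), (-3, 28)) = 55.0364
d((-26, -22), (1, -20)) = 27.074
d((-26, -22), (-19, -4)) = 19.3132
d((-25, -26), (-6, -16)) = 21.4709
d((-25, -26), (30, 18)) = 70.4344
d((-25, -26), (-1, -30)) = 24.3311
d((-25, -26), (-3, 28)) = 58.3095
d((-25, -26), (1, -20)) = 26.6833
d((-25, -26), (-19, -4)) = 22.8035
d((-6, -16), (30, 18)) = 49.5177
d((-6, -16), (-1, -30)) = 14.8661
d((-6, -16), (-3, 28)) = 44.1022
d((-6, -16), (1, -20)) = 8.0623
d((-6, -16), (-19, -4)) = 17.6918
d((30, 18), (-1, -30)) = 57.1402
d((30, 18), (-3, 28)) = 34.4819
d((30, 18), (1, -20)) = 47.8017
d((30, 18), (-19, -4)) = 53.7122
d((-1, -30), (-3, 28)) = 58.0345
d((-1, -30), (1, -20)) = 10.198
d((-1, -30), (-19, -4)) = 31.6228
d((-3, 28), (1, -20)) = 48.1664
d((-3, 28), (-19, -4)) = 35.7771
d((1, -20), (-19, -4)) = 25.6125

Closest pair: (-26, -22) and (-25, -26) with distance 4.1231

The closest pair is (-26, -22) and (-25, -26) with Euclidean distance 4.1231. For 8 points, brute-force pairwise comparison is shown above. For large n, the divide-and-conquer algorithm (sort by x, recurse on halves, check the dividing strip) achieves O(n log n).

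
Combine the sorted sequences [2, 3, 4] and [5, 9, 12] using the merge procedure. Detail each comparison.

Merging process:

Compare 2 vs 5: take 2 from left. Merged: [2]
Compare 3 vs 5: take 3 from left. Merged: [2, 3]
Compare 4 vs 5: take 4 from left. Merged: [2, 3, 4]
Append remaining from right: [5, 9, 12]. Merged: [2, 3, 4, 5, 9, 12]

Final merged array: [2, 3, 4, 5, 9, 12]
Total comparisons: 3

The merged array is [2, 3, 4, 5, 9, 12], requiring 3 comparisons. The merge step runs in O(n) time where n is the total number of elements.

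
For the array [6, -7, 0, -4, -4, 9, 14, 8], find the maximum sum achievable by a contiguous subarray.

Using Kadane's algorithm on [6, -7, 0, -4, -4, 9, 14, 8]:

Scanning through the array:
Position 1 (value -7): max_ending_here = -1, max_so_far = 6
Position 2 (value 0): max_ending_here = 0, max_so_far = 6
Position 3 (value -4): max_ending_here = -4, max_so_far = 6
Position 4 (value -4): max_ending_here = -4, max_so_far = 6
Position 5 (value 9): max_ending_here = 9, max_so_far = 9
Position 6 (value 14): max_ending_here = 23, max_so_far = 23
Position 7 (value 8): max_ending_here = 31, max_so_far = 31

Maximum subarray: [9, 14, 8]
Maximum sum: 31

The maximum subarray is [9, 14, 8] with sum 31. This subarray runs from index 5 to index 7.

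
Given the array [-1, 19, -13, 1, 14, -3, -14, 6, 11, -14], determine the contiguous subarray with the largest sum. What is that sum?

Using Kadane's algorithm on [-1, 19, -13, 1, 14, -3, -14, 6, 11, -14]:

Scanning through the array:
Position 1 (value 19): max_ending_here = 19, max_so_far = 19
Position 2 (value -13): max_ending_here = 6, max_so_far = 19
Position 3 (value 1): max_ending_here = 7, max_so_far = 19
Position 4 (value 14): max_ending_here = 21, max_so_far = 21
Position 5 (value -3): max_ending_here = 18, max_so_far = 21
Position 6 (value -14): max_ending_here = 4, max_so_far = 21
Position 7 (value 6): max_ending_here = 10, max_so_far = 21
Position 8 (value 11): max_ending_here = 21, max_so_far = 21
Position 9 (value -14): max_ending_here = 7, max_so_far = 21

Maximum subarray: [19, -13, 1, 14]
Maximum sum: 21

The maximum subarray is [19, -13, 1, 14] with sum 21. This subarray runs from index 1 to index 4.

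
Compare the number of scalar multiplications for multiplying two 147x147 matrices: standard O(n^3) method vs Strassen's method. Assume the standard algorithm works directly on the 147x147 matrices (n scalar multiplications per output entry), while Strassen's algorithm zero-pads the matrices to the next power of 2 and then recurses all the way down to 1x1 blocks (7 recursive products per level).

Matrix multiplication for 147x147 matrices:

Strassen's algorithm requires power-of-2 dimensions. Pad 147x147 to 256x256 (next power of 2).

Standard algorithm: 147^3 = 3176523 multiplications
Strassen's algorithm: 7^(log2(256)) = 7^8 = 5764801 multiplications
Difference: 3176523 - 5764801 = -2588278 (Strassen uses MORE here due to padding overhead — for small or just-over-power-of-2 n, padding can outweigh the per-level savings)

Standard: 3176523 multiplications (147^3). Strassen: 5764801 multiplications (7^8, after padding to 256x256). Strassen reduces 8 recursive multiplications to 7 at each level.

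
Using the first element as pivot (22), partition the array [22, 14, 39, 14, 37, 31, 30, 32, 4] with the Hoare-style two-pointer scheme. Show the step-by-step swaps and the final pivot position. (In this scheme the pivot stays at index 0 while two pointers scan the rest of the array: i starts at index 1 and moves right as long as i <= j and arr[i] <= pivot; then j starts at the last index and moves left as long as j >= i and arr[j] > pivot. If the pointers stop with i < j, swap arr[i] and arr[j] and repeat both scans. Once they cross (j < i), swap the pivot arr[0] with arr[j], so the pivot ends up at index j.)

Hoare-style two-pointer partition with pivot = 22:

Initial array: [22, 14, 39, 14, 37, 31, 30, 32, 4]

Pointers start at i = 1, j = 8.
i stops at index 2 (arr[2]=39 > 22), j stops at index 8 (arr[8]=4 <= 22): swap arr[2] and arr[8], array becomes [22, 14, 4, 14, 37, 31, 30, 32, 39]
i ends at 4, j ends at 3: the pointers have crossed (j < i), so scanning stops.

Swap pivot arr[0] with arr[3] to place pivot at position 3: [14, 14, 4, 22, 37, 31, 30, 32, 39]
Pivot position: 3

After partitioning with pivot 22, the array becomes [14, 14, 4, 22, 37, 31, 30, 32, 39]. The pivot is placed at index 3. All elements to the left of the pivot are <= 22, and all elements to the right are > 22.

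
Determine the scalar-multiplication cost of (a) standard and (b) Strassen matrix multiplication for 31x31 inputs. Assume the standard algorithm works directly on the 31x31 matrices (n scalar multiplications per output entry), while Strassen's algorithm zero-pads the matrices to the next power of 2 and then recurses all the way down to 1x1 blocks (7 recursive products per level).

Matrix multiplication for 31x31 matrices:

Strassen's algorithm requires power-of-2 dimensions. Pad 31x31 to 32x32 (next power of 2).

Standard algorithm: 31^3 = 29791 multiplications
Strassen's algorithm: 7^(log2(32)) = 7^5 = 16807 multiplications
Savings: 29791 - 16807 = 12984 multiplications

Standard: 29791 multiplications (31^3). Strassen: 16807 multiplications (7^5, after padding to 32x32). Strassen reduces 8 recursive multiplications to 7 at each level.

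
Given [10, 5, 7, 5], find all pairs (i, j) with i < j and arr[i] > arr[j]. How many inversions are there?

Finding inversions in [10, 5, 7, 5]:

(0, 1): arr[0]=10 > arr[1]=5
(0, 2): arr[0]=10 > arr[2]=7
(0, 3): arr[0]=10 > arr[3]=5
(2, 3): arr[2]=7 > arr[3]=5

Total inversions: 4

The array has 4 inversion(s): (0,1), (0,2), (0,3), (2,3). Each pair (i,j) satisfies i < j and arr[i] > arr[j].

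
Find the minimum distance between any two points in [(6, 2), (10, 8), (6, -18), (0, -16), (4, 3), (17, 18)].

Computing all pairwise distances among 6 points:

d((6, 2), (10, 8)) = 7.2111
d((6, 2), (6, -18)) = 20.0
d((6, 2), (0, -16)) = 18.9737
d((6, 2), (4, 3)) = 2.2361 <-- minimum
d((6, 2), (17, 18)) = 19.4165
d((10, 8), (6, -18)) = 26.3059
d((10, 8), (0, -16)) = 26.0
d((10, 8), (4, 3)) = 7.8102
d((10, 8), (17, 18)) = 12.2066
d((6, -18), (0, -16)) = 6.3246
d((6, -18), (4, 3)) = 21.095
d((6, -18), (17, 18)) = 37.6431
d((0, -16), (4, 3)) = 19.4165
d((0, -16), (17, 18)) = 38.0132
d((4, 3), (17, 18)) = 19.8494

Closest pair: (6, 2) and (4, 3) with distance 2.2361

The closest pair is (6, 2) and (4, 3) with Euclidean distance 2.2361. For 6 points, brute-force pairwise comparison is shown above. For large n, the divide-and-conquer algorithm (sort by x, recurse on halves, check the dividing strip) achieves O(n log n).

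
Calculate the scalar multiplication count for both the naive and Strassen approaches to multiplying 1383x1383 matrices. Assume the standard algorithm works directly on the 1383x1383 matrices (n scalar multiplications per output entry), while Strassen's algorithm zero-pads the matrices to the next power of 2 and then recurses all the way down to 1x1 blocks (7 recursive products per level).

Matrix multiplication for 1383x1383 matrices:

Strassen's algorithm requires power-of-2 dimensions. Pad 1383x1383 to 2048x2048 (next power of 2).

Standard algorithm: 1383^3 = 2645248887 multiplications
Strassen's algorithm: 7^(log2(2048)) = 7^11 = 1977326743 multiplications
Savings: 2645248887 - 1977326743 = 667922144 multiplications

Standard: 2645248887 multiplications (1383^3). Strassen: 1977326743 multiplications (7^11, after padding to 2048x2048). Strassen reduces 8 recursive multiplications to 7 at each level.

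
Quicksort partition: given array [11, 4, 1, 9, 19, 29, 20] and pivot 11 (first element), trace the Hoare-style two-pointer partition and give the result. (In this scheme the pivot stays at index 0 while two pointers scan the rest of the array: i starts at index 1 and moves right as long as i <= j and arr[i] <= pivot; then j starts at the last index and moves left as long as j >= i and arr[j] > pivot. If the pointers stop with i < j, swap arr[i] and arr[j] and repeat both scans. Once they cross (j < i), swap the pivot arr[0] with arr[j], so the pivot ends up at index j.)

Hoare-style two-pointer partition with pivot = 11:

Initial array: [11, 4, 1, 9, 19, 29, 20]

Pointers start at i = 1, j = 6.
i ends at 4, j ends at 3: the pointers have crossed (j < i), so scanning stops.

Swap pivot arr[0] with arr[3] to place pivot at position 3: [9, 4, 1, 11, 19, 29, 20]
Pivot position: 3

After partitioning with pivot 11, the array becomes [9, 4, 1, 11, 19, 29, 20]. The pivot is placed at index 3. All elements to the left of the pivot are <= 11, and all elements to the right are > 11.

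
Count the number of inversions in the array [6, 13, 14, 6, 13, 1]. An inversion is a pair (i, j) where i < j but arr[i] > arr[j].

Finding inversions in [6, 13, 14, 6, 13, 1]:

(0, 5): arr[0]=6 > arr[5]=1
(1, 3): arr[1]=13 > arr[3]=6
(1, 5): arr[1]=13 > arr[5]=1
(2, 3): arr[2]=14 > arr[3]=6
(2, 4): arr[2]=14 > arr[4]=13
(2, 5): arr[2]=14 > arr[5]=1
(3, 5): arr[3]=6 > arr[5]=1
(4, 5): arr[4]=13 > arr[5]=1

Total inversions: 8

The array has 8 inversion(s): (0,5), (1,3), (1,5), (2,3), (2,4), (2,5), (3,5), (4,5). Each pair (i,j) satisfies i < j and arr[i] > arr[j].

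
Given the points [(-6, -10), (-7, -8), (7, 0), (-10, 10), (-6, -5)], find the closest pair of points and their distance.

Computing all pairwise distances among 5 points:

d((-6, -10), (-7, -8)) = 2.2361 <-- minimum
d((-6, -10), (7, 0)) = 16.4012
d((-6, -10), (-10, 10)) = 20.3961
d((-6, -10), (-6, -5)) = 5.0
d((-7, -8), (7, 0)) = 16.1245
d((-7, -8), (-10, 10)) = 18.2483
d((-7, -8), (-6, -5)) = 3.1623
d((7, 0), (-10, 10)) = 19.7231
d((7, 0), (-6, -5)) = 13.9284
d((-10, 10), (-6, -5)) = 15.5242

Closest pair: (-6, -10) and (-7, -8) with distance 2.2361

The closest pair is (-6, -10) and (-7, -8) with Euclidean distance 2.2361. For 5 points, brute-force pairwise comparison is shown above. For large n, the divide-and-conquer algorithm (sort by x, recurse on halves, check the dividing strip) achieves O(n log n).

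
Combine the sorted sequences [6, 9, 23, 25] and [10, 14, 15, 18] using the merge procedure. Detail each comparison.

Merging process:

Compare 6 vs 10: take 6 from left. Merged: [6]
Compare 9 vs 10: take 9 from left. Merged: [6, 9]
Compare 23 vs 10: take 10 from right. Merged: [6, 9, 10]
Compare 23 vs 14: take 14 from right. Merged: [6, 9, 10, 14]
Compare 23 vs 15: take 15 from right. Merged: [6, 9, 10, 14, 15]
Compare 23 vs 18: take 18 from right. Merged: [6, 9, 10, 14, 15, 18]
Append remaining from left: [23, 25]. Merged: [6, 9, 10, 14, 15, 18, 23, 25]

Final merged array: [6, 9, 10, 14, 15, 18, 23, 25]
Total comparisons: 6

The merged array is [6, 9, 10, 14, 15, 18, 23, 25], requiring 6 comparisons. The merge step runs in O(n) time where n is the total number of elements.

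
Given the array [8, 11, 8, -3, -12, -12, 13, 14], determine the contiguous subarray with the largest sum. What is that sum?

Using Kadane's algorithm on [8, 11, 8, -3, -12, -12, 13, 14]:

Scanning through the array:
Position 1 (value 11): max_ending_here = 19, max_so_far = 19
Position 2 (value 8): max_ending_here = 27, max_so_far = 27
Position 3 (value -3): max_ending_here = 24, max_so_far = 27
Position 4 (value -12): max_ending_here = 12, max_so_far = 27
Position 5 (value -12): max_ending_here = 0, max_so_far = 27
Position 6 (value 13): max_ending_here = 13, max_so_far = 27
Position 7 (value 14): max_ending_here = 27, max_so_far = 27

Maximum subarray: [8, 11, 8]
Maximum sum: 27

The maximum subarray is [8, 11, 8] with sum 27. This subarray runs from index 0 to index 2.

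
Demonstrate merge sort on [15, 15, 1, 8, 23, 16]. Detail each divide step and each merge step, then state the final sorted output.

Merge sort trace:

Split: [15, 15, 1, 8, 23, 16] -> [15, 15, 1] and [8, 23, 16]
  Split: [15, 15, 1] -> [15] and [15, 1]
    Split: [15, 1] -> [15] and [1]
    Merge: [15] + [1] -> [1, 15]
  Merge: [15] + [1, 15] -> [1, 15, 15]
  Split: [8, 23, 16] -> [8] and [23, 16]
    Split: [23, 16] -> [23] and [16]
    Merge: [23] + [16] -> [16, 23]
  Merge: [8] + [16, 23] -> [8, 16, 23]
Merge: [1, 15, 15] + [8, 16, 23] -> [1, 8, 15, 15, 16, 23]

Final sorted array: [1, 8, 15, 15, 16, 23]

The merge sort proceeds by recursively splitting the array and merging sorted halves.
After all merges, the sorted array is [1, 8, 15, 15, 16, 23].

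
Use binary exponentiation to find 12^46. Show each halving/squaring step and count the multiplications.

Computing 12^46 by squaring (build up from 12^1; each line after the first costs one multiplication):

12^1 = 12
12^2 = (12^1)^2 = 12^2 = 144
12^4 = (12^2)^2 = 144^2 = 20736
12^5 = 12 * 12^4 = 12 * 20736 = 248832
12^10 = (12^5)^2 = 248832^2 = 61917364224
12^11 = 12 * 12^10 = 12 * 61917364224 = 743008370688
12^22 = (12^11)^2 = 743008370688^2 = 552061438912436417593344
12^23 = 12 * 12^22 = 12 * 552061438912436417593344 = 6624737266949237011120128
12^46 = (12^23)^2 = 6624737266949237011120128^2 = 43887143856106046360568987631860370008329246736384

Result: 43887143856106046360568987631860370008329246736384
Multiplications needed: 8 (8 lines after 12^1)

12^46 = 43887143856106046360568987631860370008329246736384. Using exponentiation by squaring, this requires 8 multiplications. The key idea: if the exponent is even, square the half-power; if odd, multiply by the base once.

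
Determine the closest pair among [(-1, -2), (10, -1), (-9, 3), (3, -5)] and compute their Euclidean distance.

Computing all pairwise distances among 4 points:

d((-1, -2), (10, -1)) = 11.0454
d((-1, -2), (-9, 3)) = 9.434
d((-1, -2), (3, -5)) = 5.0 <-- minimum
d((10, -1), (-9, 3)) = 19.4165
d((10, -1), (3, -5)) = 8.0623
d((-9, 3), (3, -5)) = 14.4222

Closest pair: (-1, -2) and (3, -5) with distance 5.0

The closest pair is (-1, -2) and (3, -5) with Euclidean distance 5.0. For 4 points, brute-force pairwise comparison is shown above. For large n, the divide-and-conquer algorithm (sort by x, recurse on halves, check the dividing strip) achieves O(n log n).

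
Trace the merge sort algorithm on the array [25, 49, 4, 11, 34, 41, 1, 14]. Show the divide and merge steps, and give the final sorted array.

Merge sort trace:

Split: [25, 49, 4, 11, 34, 41, 1, 14] -> [25, 49, 4, 11] and [34, 41, 1, 14]
  Split: [25, 49, 4, 11] -> [25, 49] and [4, 11]
    Split: [25, 49] -> [25] and [49]
    Merge: [25] + [49] -> [25, 49]
    Split: [4, 11] -> [4] and [11]
    Merge: [4] + [11] -> [4, 11]
  Merge: [25, 49] + [4, 11] -> [4, 11, 25, 49]
  Split: [34, 41, 1, 14] -> [34, 41] and [1, 14]
    Split: [34, 41] -> [34] and [41]
    Merge: [34] + [41] -> [34, 41]
    Split: [1, 14] -> [1] and [14]
    Merge: [1] + [14] -> [1, 14]
  Merge: [34, 41] + [1, 14] -> [1, 14, 34, 41]
Merge: [4, 11, 25, 49] + [1, 14, 34, 41] -> [1, 4, 11, 14, 25, 34, 41, 49]

Final sorted array: [1, 4, 11, 14, 25, 34, 41, 49]

The merge sort proceeds by recursively splitting the array and merging sorted halves.
After all merges, the sorted array is [1, 4, 11, 14, 25, 34, 41, 49].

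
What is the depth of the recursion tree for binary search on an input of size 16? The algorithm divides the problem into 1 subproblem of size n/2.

For divide and conquer with division factor 2:

Problem sizes at each level:
Level 0: 16
Level 1: 8
Level 2: 4
Level 3: 2
Level 4: 1

The root is level 0 and the size-1 base case is level 4 (the tree spans levels 0 through 4, i.e. 5 levels counting the root), so the depth is the number of divisions: log_2(16) = 4

The recursion tree depth is log_2(16) = 4. At each level, the problem size is divided by 2, so it takes 4 divisions to reduce to a base case of size 1. The algorithm makes 1 recursive call at each level.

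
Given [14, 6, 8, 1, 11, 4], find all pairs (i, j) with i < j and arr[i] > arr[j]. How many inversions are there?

Finding inversions in [14, 6, 8, 1, 11, 4]:

(0, 1): arr[0]=14 > arr[1]=6
(0, 2): arr[0]=14 > arr[2]=8
(0, 3): arr[0]=14 > arr[3]=1
(0, 4): arr[0]=14 > arr[4]=11
(0, 5): arr[0]=14 > arr[5]=4
(1, 3): arr[1]=6 > arr[3]=1
(1, 5): arr[1]=6 > arr[5]=4
(2, 3): arr[2]=8 > arr[3]=1
(2, 5): arr[2]=8 > arr[5]=4
(4, 5): arr[4]=11 > arr[5]=4

Total inversions: 10

The array has 10 inversion(s): (0,1), (0,2), (0,3), (0,4), (0,5), (1,3), (1,5), (2,3), (2,5), (4,5). Each pair (i,j) satisfies i < j and arr[i] > arr[j].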